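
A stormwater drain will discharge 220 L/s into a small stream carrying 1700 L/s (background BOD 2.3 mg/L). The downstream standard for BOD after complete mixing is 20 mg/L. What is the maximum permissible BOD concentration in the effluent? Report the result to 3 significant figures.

157 mg/L

At the limit, (Qr·Cr + Qe·Cₑ)/(Qr + Qe) = 20:
Cₑ = (1920·20 − 1700·2.300) / 220.0 = 156.8 mg/L.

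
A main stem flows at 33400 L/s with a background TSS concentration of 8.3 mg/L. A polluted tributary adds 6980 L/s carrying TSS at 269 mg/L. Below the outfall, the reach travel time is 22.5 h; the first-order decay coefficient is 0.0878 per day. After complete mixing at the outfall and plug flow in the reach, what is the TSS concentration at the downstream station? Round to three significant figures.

Mass balance: C = (33400·8.300 + 6980·269.0) / 40380 = 2155000/40380 = 53.36 mg/L.
Decay over the reach: 53.36·exp(−kt) = 53.36·0.9210 = 49.15 mg/L.

49.1 mg/L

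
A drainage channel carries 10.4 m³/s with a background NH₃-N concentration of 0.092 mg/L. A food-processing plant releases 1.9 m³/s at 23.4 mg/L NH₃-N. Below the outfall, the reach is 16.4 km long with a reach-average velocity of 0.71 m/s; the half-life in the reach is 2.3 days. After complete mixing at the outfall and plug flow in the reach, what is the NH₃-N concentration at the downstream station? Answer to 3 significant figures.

3.41 mg/L

After mixing, C = (10.40·0.09200 + 1.900·23.40) / 12.30 = 45.42/12.30 = 3.692 mg/L.
Travel time t = 16.4·1000 / 0.71 = 23100 s = 6.416 h.
Half-life 2.3 d → k = ln 2 / 2.3 = 0.3014 d⁻¹.
After decay, C = 3.692 × e^(−kt) = 3.692 × 0.9226 = 3.407 mg/L.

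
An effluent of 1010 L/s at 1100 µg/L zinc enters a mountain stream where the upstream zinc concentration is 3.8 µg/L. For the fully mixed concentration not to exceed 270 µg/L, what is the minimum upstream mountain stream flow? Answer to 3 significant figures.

3150 L/s

Set C_mix = 270: (Q·3.800 + 1010·1100) / (Q + 1010) = 270
→ Q = 1010·(1100 − 270)/(270 − 3.800) = 3149 L/s.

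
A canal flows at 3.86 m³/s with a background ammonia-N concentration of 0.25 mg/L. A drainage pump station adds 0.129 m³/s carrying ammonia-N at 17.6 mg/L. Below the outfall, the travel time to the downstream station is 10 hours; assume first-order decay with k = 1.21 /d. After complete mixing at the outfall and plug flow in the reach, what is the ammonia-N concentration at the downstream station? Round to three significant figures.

Mass balance: C = (3.860·0.2500 + 0.1290·17.60) / 3.989 = 3.235/3.989 = 0.8111 mg/L.
Applying C = C₀e^(−kt): 0.8111 × 0.6040 = 0.4899 mg/L.

0.490 mg/L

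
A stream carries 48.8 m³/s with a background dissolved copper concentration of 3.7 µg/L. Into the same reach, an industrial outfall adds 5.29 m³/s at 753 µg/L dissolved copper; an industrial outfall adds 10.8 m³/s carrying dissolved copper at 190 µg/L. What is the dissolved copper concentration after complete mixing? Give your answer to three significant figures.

Mixed concentration C = ΣQC/ΣQ = (48.80·3.700 + 5.290·753.0 + 10.80·190.0) / 64.89 = 6216/64.89 = 95.79 µg/L.

95.8 µg/L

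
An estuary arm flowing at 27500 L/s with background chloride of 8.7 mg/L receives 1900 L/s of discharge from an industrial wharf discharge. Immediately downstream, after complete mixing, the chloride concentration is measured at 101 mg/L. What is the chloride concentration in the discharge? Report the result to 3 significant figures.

1440 mg/L

Mass balance: 27500·8.700 + 1900·Cₑ = 29400·101.0
→ Cₑ = (29400·101.0 − 27500·8.700) / 1900 = 1437 mg/L.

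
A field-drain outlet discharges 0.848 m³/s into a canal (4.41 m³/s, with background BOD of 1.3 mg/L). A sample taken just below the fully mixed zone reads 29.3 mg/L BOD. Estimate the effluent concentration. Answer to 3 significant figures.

175 mg/L

Mass balance: 4.410·1.300 + 0.8480·Cₑ = 5.258·29.30
→ Cₑ = (5.258·29.30 − 4.410·1.300) / 0.8480 = 174.9 mg/L.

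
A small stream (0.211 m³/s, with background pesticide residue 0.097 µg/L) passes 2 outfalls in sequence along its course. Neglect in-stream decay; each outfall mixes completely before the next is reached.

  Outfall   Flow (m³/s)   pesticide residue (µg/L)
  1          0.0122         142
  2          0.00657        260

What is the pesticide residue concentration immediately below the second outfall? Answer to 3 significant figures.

Outfall 1: combined Q = 0.2232 m³/s; C = (0.2110·0.09700 + 0.01220·142.0)/0.2232 = 7.853 µg/L.
Outfall 2: combined Q = 0.2298 m³/s; C = (0.2232·7.853 + 0.006570·260.0)/0.2298 = 15.06 µg/L.

15.1 µg/L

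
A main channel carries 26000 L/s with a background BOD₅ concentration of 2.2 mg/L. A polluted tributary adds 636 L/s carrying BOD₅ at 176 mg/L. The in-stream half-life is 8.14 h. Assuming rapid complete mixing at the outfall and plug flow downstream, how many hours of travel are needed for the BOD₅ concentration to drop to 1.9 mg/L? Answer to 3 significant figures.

Mixed concentration C = ΣQC/ΣQ = (26000·2.200 + 636.0·176.0) / 26640 = 169100/26640 = 6.350 mg/L.
Half-life 8.14 h → k = ln 2 / 8.14 = 0.08515 h⁻¹ = 2.044 d⁻¹.
6.350·exp(−k·t) = 1.9 → t = ln(6.350/1.9)/k = 51010 s = 14.17 h.

14.2 h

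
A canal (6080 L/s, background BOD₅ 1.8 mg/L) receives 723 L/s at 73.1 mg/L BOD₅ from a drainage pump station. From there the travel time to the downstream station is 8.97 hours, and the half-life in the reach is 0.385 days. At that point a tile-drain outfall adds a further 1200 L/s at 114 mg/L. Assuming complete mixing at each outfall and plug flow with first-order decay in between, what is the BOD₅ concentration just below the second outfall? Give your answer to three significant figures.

21.2 mg/L

After mixing, C = (6080·1.800 + 723.0·73.10) / 6803 = 63800/6803 = 9.378 mg/L; combined flow 6803 L/s.
Half-life 0.385 d → k = ln 2 / 0.385 = 1.800 d⁻¹.
Decay over the reach: 9.378·exp(−kt) = 9.378·0.5102 = 4.785 mg/L.
Second outfall: C = (6803·4.785 + 1200·114.0)/8003 = 21.16 mg/L.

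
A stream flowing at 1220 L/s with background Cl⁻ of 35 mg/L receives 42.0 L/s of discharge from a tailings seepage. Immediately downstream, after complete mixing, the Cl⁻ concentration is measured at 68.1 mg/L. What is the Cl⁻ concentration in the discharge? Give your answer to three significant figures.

1030 mg/L

Mass balance: 1220·35.00 + 42.00·Cₑ = 1262·68.10
→ Cₑ = (1262·68.10 − 1220·35.00) / 42.00 = 1030 mg/L.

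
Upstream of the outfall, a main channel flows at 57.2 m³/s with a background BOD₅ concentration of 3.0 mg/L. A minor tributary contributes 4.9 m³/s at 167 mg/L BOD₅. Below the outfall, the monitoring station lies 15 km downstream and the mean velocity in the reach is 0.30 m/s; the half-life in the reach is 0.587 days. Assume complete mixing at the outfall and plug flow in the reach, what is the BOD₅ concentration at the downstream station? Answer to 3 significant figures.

8.05 mg/L

After mixing, C = (57.20·3.000 + 4.900·167.0) / 62.10 = 989.9/62.10 = 15.94 mg/L.
Travel time t = 15·1000 / 0.30 = 50000 s = 13.89 h.
Half-life 0.587 d → k = ln 2 / 0.587 = 1.181 d⁻¹.
First-order decay: C = 15.94·exp(−k·t) = 15.94·0.5049 = 8.049 mg/L.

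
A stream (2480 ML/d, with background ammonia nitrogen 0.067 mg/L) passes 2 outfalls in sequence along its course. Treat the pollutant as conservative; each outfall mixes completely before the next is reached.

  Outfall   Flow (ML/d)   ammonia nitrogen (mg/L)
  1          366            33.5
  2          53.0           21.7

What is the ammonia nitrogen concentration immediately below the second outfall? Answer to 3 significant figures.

4.68 mg/L

Below outfall 1: Q → 2846 ML/d, C = (2480·0.06700 + 366.0·33.50)/2846 = 4.367 mg/L.
Below outfall 2: Q → 2899 ML/d, C = (2846·4.367 + 53.00·21.70)/2899 = 4.683 mg/L.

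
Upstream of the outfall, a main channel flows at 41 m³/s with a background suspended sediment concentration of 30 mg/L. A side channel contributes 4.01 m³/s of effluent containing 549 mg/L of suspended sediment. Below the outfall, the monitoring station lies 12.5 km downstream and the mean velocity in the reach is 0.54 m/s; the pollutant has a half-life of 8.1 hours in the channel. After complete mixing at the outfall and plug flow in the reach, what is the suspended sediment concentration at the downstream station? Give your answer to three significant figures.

44.0 mg/L

Mixed concentration C = ΣQC/ΣQ = (41.00·30.00 + 4.010·549.0) / 45.01 = 3431/45.01 = 76.24 mg/L.
Travel time t = 12.5·1000 / 0.54 = 23150 s = 6.430 h.
Half-life 8.1 h → k = ln 2 / 8.1 = 0.08557 h⁻¹ = 2.054 d⁻¹.
First-order decay: C = 76.24·exp(−k·t) = 76.24·0.5768 = 43.98 mg/L.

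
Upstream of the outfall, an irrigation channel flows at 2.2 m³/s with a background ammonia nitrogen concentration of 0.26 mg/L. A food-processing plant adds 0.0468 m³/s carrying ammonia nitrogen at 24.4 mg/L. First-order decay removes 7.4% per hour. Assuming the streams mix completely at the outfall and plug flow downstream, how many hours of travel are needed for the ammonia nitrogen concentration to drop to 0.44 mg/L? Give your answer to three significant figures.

Conservation of mass: C = (2.200·0.2600 + 0.04680·24.40) / 2.247 = 1.714/2.247 = 0.7628 mg/L.
7.4%/h lost → k = −ln(1 − 0.074) = 0.07688 h⁻¹.
0.7628·exp(−k·t) = 0.44 → t = ln(0.7628/0.44)/k = 25770 s = 7.157 h.

7.16 h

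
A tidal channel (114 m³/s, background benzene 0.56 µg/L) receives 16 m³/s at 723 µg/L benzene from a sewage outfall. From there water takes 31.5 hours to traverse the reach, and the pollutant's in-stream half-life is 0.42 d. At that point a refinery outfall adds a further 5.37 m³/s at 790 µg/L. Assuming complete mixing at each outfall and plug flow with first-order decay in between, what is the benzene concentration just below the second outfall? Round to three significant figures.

41.2 µg/L

Mass balance: C = (114.0·0.5600 + 16.00·723.0) / 130.0 = 11630/130.0 = 89.48 µg/L; combined flow 130.0 m³/s.
Half-life 0.42 d → k = ln 2 / 0.42 = 1.650 d⁻¹.
Decay over the reach: 89.48·exp(−kt) = 89.48·0.1146 = 10.26 µg/L.
Second outfall: C = (130.0·10.26 + 5.370·790.0)/135.4 = 41.19 µg/L.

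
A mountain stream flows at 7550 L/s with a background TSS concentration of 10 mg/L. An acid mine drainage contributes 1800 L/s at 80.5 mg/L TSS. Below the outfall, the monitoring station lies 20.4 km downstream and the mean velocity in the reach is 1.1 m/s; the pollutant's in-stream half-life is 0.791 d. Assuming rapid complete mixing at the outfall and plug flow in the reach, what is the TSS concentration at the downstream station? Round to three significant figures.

Conservation of mass: C = (7550·10.00 + 1800·80.50) / 9350 = 220400/9350 = 23.57 mg/L.
Travel time t = 20.4·1000 / 1.1 = 18550 s = 5.152 h.
Half-life 0.791 d → k = ln 2 / 0.791 = 0.8763 d⁻¹.
Decay over the reach: 23.57·exp(−kt) = 23.57·0.8285 = 19.53 mg/L.

19.5 mg/L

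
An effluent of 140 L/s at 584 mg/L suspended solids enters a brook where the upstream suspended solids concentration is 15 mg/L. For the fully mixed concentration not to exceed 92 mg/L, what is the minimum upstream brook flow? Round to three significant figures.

895 L/s

Set C_mix = 92: (Q·15.00 + 140.0·584.0) / (Q + 140.0) = 92
→ Q = 140.0·(584.0 − 92)/(92 − 15.00) = 894.5 L/s.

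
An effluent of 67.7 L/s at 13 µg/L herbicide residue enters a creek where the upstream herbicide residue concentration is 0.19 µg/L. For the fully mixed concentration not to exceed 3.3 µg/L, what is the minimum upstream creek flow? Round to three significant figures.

Set C_mix = 3.3: (Q·0.1900 + 67.70·13.00) / (Q + 67.70) = 3.3
→ Q = 67.70·(13.00 − 3.3)/(3.3 − 0.1900) = 211.2 L/s.

211 L/s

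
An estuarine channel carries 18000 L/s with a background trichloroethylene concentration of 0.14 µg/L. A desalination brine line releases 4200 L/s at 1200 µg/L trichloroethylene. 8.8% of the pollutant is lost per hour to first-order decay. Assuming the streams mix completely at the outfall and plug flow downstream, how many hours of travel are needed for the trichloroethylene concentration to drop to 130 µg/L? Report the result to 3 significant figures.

6.06 h

Flow-weighted average: C = (18000·0.1400 + 4200·1200) / 22200 = 5043000/22200 = 227.1 µg/L.
8.8%/h lost → k = −ln(1 − 0.088) = 0.09212 h⁻¹.
227.1·exp(−k·t) = 130 → t = ln(227.1/130)/k = 21810 s = 6.058 h.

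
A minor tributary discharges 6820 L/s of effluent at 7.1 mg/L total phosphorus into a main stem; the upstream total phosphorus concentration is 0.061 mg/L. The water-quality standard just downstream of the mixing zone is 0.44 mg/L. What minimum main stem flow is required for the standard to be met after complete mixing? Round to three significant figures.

Set C_mix = 0.44: (Q·0.06100 + 6820·7.100) / (Q + 6820) = 0.44
→ Q = 6820·(7.100 − 0.44)/(0.44 − 0.06100) = 119800 L/s.

120000 L/s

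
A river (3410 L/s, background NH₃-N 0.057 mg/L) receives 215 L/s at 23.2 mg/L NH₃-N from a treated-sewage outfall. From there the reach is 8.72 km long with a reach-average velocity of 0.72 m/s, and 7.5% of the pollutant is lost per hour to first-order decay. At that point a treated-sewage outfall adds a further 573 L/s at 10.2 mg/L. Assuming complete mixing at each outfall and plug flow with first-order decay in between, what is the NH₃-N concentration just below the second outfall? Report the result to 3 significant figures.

2.34 mg/L

Flow-weighted average: C = (3410·0.05700 + 215.0·23.20) / 3625 = 5182/3625 = 1.430 mg/L; combined flow 3625 L/s.
Travel time t = 8.72·1000 / 0.72 = 12110 s = 3.364 h.
7.5%/h lost → k = −ln(1 − 0.075) = 0.07796 h⁻¹.
Applying C = C₀e^(−kt): 1.430 × 0.7693 = 1.100 mg/L.
At the second outfall, C = (3625·1.100 + 573.0·10.20) / (3625 + 573.0) = 2.342 mg/L.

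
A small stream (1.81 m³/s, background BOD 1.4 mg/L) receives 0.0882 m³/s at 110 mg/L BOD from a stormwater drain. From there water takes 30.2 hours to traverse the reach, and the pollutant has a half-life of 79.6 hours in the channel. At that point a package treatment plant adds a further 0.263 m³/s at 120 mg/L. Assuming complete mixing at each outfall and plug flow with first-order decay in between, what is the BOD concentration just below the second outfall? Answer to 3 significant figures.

Conservation of mass: C = (1.810·1.400 + 0.08820·110.0) / 1.898 = 12.24/1.898 = 6.446 mg/L; combined flow 1.898 m³/s.
Half-life 79.6 h → k = ln 2 / 79.6 = 0.008708 h⁻¹ = 0.2090 d⁻¹.
After decay, C = 6.446 × e^(−kt) = 6.446 × 0.7688 = 4.956 mg/L.
At the second outfall, C = (1.898·4.956 + 0.2630·120.0) / (1.898 + 0.2630) = 18.96 mg/L.

19.0 mg/L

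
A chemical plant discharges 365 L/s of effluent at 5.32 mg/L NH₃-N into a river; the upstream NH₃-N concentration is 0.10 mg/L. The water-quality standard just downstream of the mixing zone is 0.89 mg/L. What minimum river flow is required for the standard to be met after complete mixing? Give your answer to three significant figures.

Set C_mix = 0.89: (Q·0.1000 + 365.0·5.320) / (Q + 365.0) = 0.89
→ Q = 365.0·(5.320 − 0.89)/(0.89 − 0.1000) = 2047 L/s.

2050 L/s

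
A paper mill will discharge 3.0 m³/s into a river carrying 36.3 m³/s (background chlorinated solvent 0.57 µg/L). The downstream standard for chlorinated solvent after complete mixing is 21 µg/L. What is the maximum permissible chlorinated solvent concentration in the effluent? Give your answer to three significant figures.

268 µg/L

At the limit, (Qr·Cr + Qe·Cₑ)/(Qr + Qe) = 21:
Cₑ = (39.30·21 − 36.30·0.5700) / 3.000 = 268.2 µg/L.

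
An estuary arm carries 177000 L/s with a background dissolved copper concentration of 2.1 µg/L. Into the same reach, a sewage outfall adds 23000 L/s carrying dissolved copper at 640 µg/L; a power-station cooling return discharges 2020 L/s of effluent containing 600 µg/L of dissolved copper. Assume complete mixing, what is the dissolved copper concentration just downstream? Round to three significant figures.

80.7 µg/L

After mixing, C = (177000·2.100 + 23000·640.0 + 2020·600.0) / 202000 = 16300000/202000 = 80.70 µg/L.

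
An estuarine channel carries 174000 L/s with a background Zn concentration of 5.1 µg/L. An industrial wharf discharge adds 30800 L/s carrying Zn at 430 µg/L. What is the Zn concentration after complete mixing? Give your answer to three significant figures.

69.0 µg/L

Mixed concentration C = ΣQC/ΣQ = (174000·5.100 + 30800·430.0) / 204800 = 14130000/204800 = 69.00 µg/L.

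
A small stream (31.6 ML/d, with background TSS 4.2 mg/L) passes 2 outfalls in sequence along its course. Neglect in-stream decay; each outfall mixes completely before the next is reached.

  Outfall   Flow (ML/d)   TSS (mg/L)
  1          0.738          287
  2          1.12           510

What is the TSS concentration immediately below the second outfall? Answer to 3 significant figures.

Below outfall 1: Q → 32.34 ML/d, C = (31.60·4.200 + 0.7380·287.0)/32.34 = 10.65 mg/L.
Below outfall 2: Q → 33.46 ML/d, C = (32.34·10.65 + 1.120·510.0)/33.46 = 27.37 mg/L.

27.4 mg/L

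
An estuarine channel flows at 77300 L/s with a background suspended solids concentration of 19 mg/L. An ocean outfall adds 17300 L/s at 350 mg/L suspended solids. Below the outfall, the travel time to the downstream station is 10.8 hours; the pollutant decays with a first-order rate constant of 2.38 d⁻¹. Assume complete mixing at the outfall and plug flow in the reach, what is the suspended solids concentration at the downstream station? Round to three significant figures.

27.3 mg/L

After mixing, C = (77300·19.00 + 17300·350.0) / 94600 = 7524000/94600 = 79.53 mg/L.
After decay, C = 79.53 × e^(−kt) = 79.53 × 0.3427 = 27.25 mg/L.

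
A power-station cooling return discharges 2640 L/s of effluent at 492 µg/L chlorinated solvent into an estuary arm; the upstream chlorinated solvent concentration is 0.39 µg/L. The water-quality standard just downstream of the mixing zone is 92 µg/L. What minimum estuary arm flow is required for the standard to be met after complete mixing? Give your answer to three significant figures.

Set C_mix = 92: (Q·0.3900 + 2640·492.0) / (Q + 2640) = 92
→ Q = 2640·(492.0 − 92)/(92 − 0.3900) = 11530 L/s.

11500 L/s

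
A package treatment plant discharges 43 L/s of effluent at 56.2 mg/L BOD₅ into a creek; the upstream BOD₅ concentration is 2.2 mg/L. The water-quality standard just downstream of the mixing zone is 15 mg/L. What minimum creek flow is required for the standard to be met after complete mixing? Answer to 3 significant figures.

138 L/s

Set C_mix = 15: (Q·2.200 + 43.00·56.20) / (Q + 43.00) = 15
→ Q = 43.00·(56.20 − 15)/(15 − 2.200) = 138.4 L/s.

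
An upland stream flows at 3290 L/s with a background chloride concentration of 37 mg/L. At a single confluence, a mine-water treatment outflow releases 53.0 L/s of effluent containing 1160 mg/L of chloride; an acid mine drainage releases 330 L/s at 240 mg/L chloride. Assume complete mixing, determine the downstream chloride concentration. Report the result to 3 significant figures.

71.4 mg/L

Conservation of mass: C = (3290·37.00 + 53.00·1160 + 330.0·240.0) / 3673 = 262400/3673 = 71.44 mg/L.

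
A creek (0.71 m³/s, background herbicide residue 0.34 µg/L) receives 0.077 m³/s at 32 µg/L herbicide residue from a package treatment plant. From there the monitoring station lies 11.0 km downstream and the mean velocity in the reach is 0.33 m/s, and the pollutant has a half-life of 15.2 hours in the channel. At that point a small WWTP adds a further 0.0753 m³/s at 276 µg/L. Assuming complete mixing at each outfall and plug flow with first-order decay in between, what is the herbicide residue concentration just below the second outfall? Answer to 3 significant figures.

26.2 µg/L

Mixed concentration C = ΣQC/ΣQ = (0.7100·0.3400 + 0.07700·32.00) / 0.7870 = 2.705/0.7870 = 3.438 µg/L; combined flow 0.7870 m³/s.
Travel time t = 11.0·1000 / 0.33 = 33330 s = 9.259 h.
Half-life 15.2 h → k = ln 2 / 15.2 = 0.04560 h⁻¹ = 1.094 d⁻¹.
Applying C = C₀e^(−kt): 3.438 × 0.6556 = 2.254 µg/L.
Second outfall: C = (0.7870·2.254 + 0.07530·276.0)/0.8623 = 26.16 µg/L.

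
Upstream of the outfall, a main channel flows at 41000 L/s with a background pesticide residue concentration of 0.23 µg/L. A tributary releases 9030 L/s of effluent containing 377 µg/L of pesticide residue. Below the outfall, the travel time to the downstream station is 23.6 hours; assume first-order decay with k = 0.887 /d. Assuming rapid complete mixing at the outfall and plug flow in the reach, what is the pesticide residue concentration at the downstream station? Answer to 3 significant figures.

Flow-weighted average: C = (41000·0.2300 + 9030·377.0) / 50030 = 3414000/50030 = 68.23 µg/L.
Decay over the reach: 68.23·exp(−kt) = 68.23·0.4180 = 28.52 µg/L.

28.5 µg/L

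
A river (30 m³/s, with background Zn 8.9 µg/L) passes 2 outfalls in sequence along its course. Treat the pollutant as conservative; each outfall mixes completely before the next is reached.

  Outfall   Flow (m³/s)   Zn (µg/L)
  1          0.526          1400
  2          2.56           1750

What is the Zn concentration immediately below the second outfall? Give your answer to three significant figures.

166 µg/L

After outfall 1: Q = 30.00 + 0.5260 = 30.53 m³/s; C = (30.00·8.900 + 0.5260·1400)/30.53 = 32.87 µg/L.
After outfall 2: Q = 30.53 + 2.560 = 33.09 m³/s; C = (30.53·32.87 + 2.560·1750)/33.09 = 165.7 µg/L.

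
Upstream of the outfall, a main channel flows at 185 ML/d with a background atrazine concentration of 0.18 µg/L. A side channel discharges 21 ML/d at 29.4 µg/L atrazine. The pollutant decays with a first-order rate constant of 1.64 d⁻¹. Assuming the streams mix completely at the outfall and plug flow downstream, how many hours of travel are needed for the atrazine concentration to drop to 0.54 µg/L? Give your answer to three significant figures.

25.8 h

Conservation of mass: C = (185.0·0.1800 + 21.00·29.40) / 206.0 = 650.7/206.0 = 3.159 µg/L.
3.159·exp(−k·t) = 0.54 → t = ln(3.159/0.54)/k = 93060 s = 25.85 h.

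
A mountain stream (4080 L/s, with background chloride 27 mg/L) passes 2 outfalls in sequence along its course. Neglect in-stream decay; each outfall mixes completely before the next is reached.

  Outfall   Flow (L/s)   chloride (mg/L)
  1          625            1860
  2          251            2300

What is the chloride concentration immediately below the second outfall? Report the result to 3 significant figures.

373 mg/L

After outfall 1: Q = 4080 + 625.0 = 4705 L/s; C = (4080·27.00 + 625.0·1860)/4705 = 270.5 mg/L.
After outfall 2: Q = 4705 + 251.0 = 4956 L/s; C = (4705·270.5 + 251.0·2300)/4956 = 373.3 mg/L.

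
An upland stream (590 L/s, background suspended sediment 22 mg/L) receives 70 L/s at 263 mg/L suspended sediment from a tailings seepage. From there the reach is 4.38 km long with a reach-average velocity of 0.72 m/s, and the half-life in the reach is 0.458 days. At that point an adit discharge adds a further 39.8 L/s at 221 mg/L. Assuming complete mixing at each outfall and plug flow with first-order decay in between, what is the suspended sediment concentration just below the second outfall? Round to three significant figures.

52.9 mg/L

Conservation of mass: C = (590.0·22.00 + 70.00·263.0) / 660.0 = 31390/660.0 = 47.56 mg/L; combined flow 660.0 L/s.
Travel time t = 4.38·1000 / 0.72 = 6083 s = 1.690 h.
Half-life 0.458 d → k = ln 2 / 0.458 = 1.513 d⁻¹.
After decay, C = 47.56 × e^(−kt) = 47.56 × 0.8989 = 42.75 mg/L.
At the second outfall, C = (660.0·42.75 + 39.80·221.0) / (660.0 + 39.80) = 52.89 mg/L.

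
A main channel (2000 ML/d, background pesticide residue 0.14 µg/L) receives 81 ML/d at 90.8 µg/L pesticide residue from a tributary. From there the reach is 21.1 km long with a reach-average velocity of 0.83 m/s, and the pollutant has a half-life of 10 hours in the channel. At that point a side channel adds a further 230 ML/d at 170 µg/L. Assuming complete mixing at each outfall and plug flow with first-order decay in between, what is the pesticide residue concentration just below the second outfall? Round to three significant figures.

Mass balance: C = (2000·0.1400 + 81.00·90.80) / 2081 = 7635/2081 = 3.669 µg/L; combined flow 2081 ML/d.
Travel time t = 21.1·1000 / 0.83 = 25420 s = 7.062 h.
Half-life 10 h → k = ln 2 / 10 = 0.06931 h⁻¹ = 1.664 d⁻¹.
After decay, C = 3.669 × e^(−kt) = 3.669 × 0.6130 = 2.249 µg/L.
Second outfall: C = (2081·2.249 + 230.0·170.0)/2311 = 18.94 µg/L.

18.9 µg/L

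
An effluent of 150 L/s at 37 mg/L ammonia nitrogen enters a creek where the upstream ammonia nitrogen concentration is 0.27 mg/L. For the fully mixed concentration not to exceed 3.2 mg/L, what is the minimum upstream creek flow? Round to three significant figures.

Set C_mix = 3.2: (Q·0.2700 + 150.0·37.00) / (Q + 150.0) = 3.2
→ Q = 150.0·(37.00 − 3.2)/(3.2 − 0.2700) = 1730 L/s.

1730 L/s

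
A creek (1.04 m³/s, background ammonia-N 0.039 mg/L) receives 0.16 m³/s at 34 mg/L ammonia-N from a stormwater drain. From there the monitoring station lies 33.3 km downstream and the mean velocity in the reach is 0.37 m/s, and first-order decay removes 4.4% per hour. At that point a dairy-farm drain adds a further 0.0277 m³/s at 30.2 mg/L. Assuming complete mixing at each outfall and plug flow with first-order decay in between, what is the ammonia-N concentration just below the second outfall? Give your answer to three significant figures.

Flow-weighted average: C = (1.040·0.03900 + 0.1600·34.00) / 1.200 = 5.481/1.200 = 4.567 mg/L; combined flow 1.200 m³/s.
Travel time t = 33.3·1000 / 0.37 = 90000 s = 25.00 h.
4.4%/h lost → k = −ln(1 − 0.044) = 0.04500 h⁻¹.
Applying C = C₀e^(−kt): 4.567 × 0.3247 = 1.483 mg/L.
Second outfall: C = (1.200·1.483 + 0.02770·30.20)/1.228 = 2.131 mg/L.

2.13 mg/L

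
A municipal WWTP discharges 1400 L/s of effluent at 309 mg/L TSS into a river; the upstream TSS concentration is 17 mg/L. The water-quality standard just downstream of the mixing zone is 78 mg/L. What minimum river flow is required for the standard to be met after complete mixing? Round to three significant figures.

Set C_mix = 78: (Q·17.00 + 1400·309.0) / (Q + 1400) = 78
→ Q = 1400·(309.0 − 78)/(78 − 17.00) = 5302 L/s.

5300 L/s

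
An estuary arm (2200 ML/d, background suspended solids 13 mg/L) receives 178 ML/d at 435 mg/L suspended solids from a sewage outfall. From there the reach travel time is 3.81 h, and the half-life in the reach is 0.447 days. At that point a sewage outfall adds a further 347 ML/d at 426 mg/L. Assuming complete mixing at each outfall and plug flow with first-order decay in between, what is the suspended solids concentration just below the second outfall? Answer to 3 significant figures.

84.7 mg/L

Conservation of mass: C = (2200·13.00 + 178.0·435.0) / 2378 = 106000/2378 = 44.59 mg/L; combined flow 2378 ML/d.
Half-life 0.447 d → k = ln 2 / 0.447 = 1.551 d⁻¹.
Decay over the reach: 44.59·exp(−kt) = 44.59·0.7818 = 34.86 mg/L.
At the second outfall, C = (2378·34.86 + 347.0·426.0) / (2378 + 347.0) = 84.67 mg/L.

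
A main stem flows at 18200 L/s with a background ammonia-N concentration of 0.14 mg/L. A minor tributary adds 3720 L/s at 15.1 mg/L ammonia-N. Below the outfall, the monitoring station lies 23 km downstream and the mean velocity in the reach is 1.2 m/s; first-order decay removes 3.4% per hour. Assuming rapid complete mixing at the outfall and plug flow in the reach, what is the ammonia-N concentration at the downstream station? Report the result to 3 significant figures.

Conservation of mass: C = (18200·0.1400 + 3720·15.10) / 21920 = 58720/21920 = 2.679 mg/L.
Travel time t = 23·1000 / 1.2 = 19170 s = 5.324 h.
3.4%/h lost → k = −ln(1 − 0.034) = 0.03459 h⁻¹.
First-order decay: C = 2.679·exp(−k·t) = 2.679·0.8318 = 2.228 mg/L.

2.23 mg/L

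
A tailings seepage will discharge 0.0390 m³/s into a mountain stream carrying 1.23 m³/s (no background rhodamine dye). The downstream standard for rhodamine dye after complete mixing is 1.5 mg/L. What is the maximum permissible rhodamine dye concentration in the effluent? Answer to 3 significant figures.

At the limit, (Qr·Cr + Qe·Cₑ)/(Qr + Qe) = 1.5:
Cₑ = (1.269·1.5 − 1.230·0) / 0.03900 = 48.81 mg/L.

48.8 mg/L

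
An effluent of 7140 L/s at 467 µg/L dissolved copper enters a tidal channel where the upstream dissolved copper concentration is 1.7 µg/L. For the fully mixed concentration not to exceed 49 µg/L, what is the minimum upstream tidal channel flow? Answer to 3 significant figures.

63100 L/s

Set C_mix = 49: (Q·1.700 + 7140·467.0) / (Q + 7140) = 49
→ Q = 7140·(467.0 − 49)/(49 − 1.700) = 63100 L/s.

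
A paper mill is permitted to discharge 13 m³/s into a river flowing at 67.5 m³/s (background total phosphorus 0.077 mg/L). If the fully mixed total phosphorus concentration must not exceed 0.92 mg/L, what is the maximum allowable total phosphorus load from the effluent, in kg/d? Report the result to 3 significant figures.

Mass balance at the limit: 67.50·0.07700 + 13.00·Cₑ = 80.50·0.92 → Cₑ = 5.297 mg/L.
Load = 13.00 m³/s × 5.297 g/m³ × 86 400 s/d = 5950 kg/d.

5950 kg/d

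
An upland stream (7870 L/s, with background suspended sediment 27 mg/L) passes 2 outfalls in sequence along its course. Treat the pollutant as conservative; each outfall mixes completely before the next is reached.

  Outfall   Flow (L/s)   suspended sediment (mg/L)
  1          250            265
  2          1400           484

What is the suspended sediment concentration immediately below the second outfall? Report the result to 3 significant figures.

After outfall 1: Q = 7870 + 250.0 = 8120 L/s; C = (7870·27.00 + 250.0·265.0)/8120 = 34.33 mg/L.
After outfall 2: Q = 8120 + 1400 = 9520 L/s; C = (8120·34.33 + 1400·484.0)/9520 = 100.5 mg/L.

100 mg/L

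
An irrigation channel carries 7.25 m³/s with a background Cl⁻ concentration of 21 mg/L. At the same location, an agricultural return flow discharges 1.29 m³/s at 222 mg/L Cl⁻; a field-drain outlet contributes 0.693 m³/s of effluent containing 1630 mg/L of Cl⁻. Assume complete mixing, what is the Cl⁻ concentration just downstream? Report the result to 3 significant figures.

170 mg/L

Conservation of mass: C = (7.250·21.00 + 1.290·222.0 + 0.6930·1630) / 9.233 = 1568/9.233 = 169.8 mg/L.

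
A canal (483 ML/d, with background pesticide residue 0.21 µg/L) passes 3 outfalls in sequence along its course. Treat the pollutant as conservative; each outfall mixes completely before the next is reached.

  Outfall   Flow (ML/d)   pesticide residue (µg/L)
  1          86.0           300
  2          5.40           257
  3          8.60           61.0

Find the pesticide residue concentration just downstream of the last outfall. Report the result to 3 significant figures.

47.7 µg/L

Below outfall 1: Q → 569.0 ML/d, C = (483.0·0.2100 + 86.00·300.0)/569.0 = 45.52 µg/L.
Below outfall 2: Q → 574.4 ML/d, C = (569.0·45.52 + 5.400·257.0)/574.4 = 47.51 µg/L.
Below outfall 3: Q → 583.0 ML/d, C = (574.4·47.51 + 8.600·61.00)/583.0 = 47.71 µg/L.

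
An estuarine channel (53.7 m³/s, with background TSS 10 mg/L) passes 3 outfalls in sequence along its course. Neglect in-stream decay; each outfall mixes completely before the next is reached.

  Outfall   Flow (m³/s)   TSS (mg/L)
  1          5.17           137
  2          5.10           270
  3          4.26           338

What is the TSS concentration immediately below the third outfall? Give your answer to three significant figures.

59.5 mg/L

Outfall 1: combined Q = 58.87 m³/s; C = (53.70·10.00 + 5.170·137.0)/58.87 = 21.15 mg/L.
Outfall 2: combined Q = 63.97 m³/s; C = (58.87·21.15 + 5.100·270.0)/63.97 = 40.99 mg/L.
Outfall 3: combined Q = 68.23 m³/s; C = (63.97·40.99 + 4.260·338.0)/68.23 = 59.54 mg/L.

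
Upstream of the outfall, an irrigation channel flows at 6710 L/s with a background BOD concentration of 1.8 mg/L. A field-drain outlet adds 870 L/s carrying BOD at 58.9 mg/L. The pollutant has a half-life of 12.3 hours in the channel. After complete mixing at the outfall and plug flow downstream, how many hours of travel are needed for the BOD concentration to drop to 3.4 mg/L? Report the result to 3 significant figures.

Mixed concentration C = ΣQC/ΣQ = (6710·1.800 + 870.0·58.90) / 7580 = 63320/7580 = 8.354 mg/L.
Half-life 12.3 h → k = ln 2 / 12.3 = 0.05635 h⁻¹ = 1.352 d⁻¹.
8.354·exp(−k·t) = 3.4 → t = ln(8.354/3.4)/k = 57430 s = 15.95 h.

16.0 h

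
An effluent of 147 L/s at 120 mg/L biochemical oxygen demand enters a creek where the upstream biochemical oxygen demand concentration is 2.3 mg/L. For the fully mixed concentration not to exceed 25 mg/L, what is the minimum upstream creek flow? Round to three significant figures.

615 L/s

Set C_mix = 25: (Q·2.300 + 147.0·120.0) / (Q + 147.0) = 25
→ Q = 147.0·(120.0 − 25)/(25 − 2.300) = 615.2 L/s.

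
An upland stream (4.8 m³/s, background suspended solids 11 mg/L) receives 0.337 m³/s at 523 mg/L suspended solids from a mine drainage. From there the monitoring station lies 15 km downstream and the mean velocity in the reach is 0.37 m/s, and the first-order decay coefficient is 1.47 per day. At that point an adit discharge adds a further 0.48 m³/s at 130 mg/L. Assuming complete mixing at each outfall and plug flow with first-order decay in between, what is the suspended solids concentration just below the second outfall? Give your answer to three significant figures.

31.6 mg/L

Mixed concentration C = ΣQC/ΣQ = (4.800·11.00 + 0.3370·523.0) / 5.137 = 229.1/5.137 = 44.59 mg/L; combined flow 5.137 m³/s.
Travel time t = 15·1000 / 0.37 = 40540 s = 11.26 h.
First-order decay: C = 44.59·exp(−k·t) = 44.59·0.5017 = 22.37 mg/L.
Second outfall: C = (5.137·22.37 + 0.4800·130.0)/5.617 = 31.57 mg/L.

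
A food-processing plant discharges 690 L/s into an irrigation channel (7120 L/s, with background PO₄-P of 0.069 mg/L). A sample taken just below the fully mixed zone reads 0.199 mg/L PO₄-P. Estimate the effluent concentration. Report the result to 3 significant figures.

1.54 mg/L

Mass balance: 7120·0.06900 + 690.0·Cₑ = 7810·0.1990
→ Cₑ = (7810·0.1990 − 7120·0.06900) / 690.0 = 1.540 mg/L.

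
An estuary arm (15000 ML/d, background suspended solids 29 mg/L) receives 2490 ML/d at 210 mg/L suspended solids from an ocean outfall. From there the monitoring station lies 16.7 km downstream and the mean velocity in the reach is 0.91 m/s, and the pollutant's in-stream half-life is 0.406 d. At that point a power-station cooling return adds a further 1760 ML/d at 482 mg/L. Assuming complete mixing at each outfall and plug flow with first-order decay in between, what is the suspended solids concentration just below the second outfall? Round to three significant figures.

Conservation of mass: C = (15000·29.00 + 2490·210.0) / 17490 = 957900/17490 = 54.77 mg/L; combined flow 17490 ML/d.
Travel time t = 16.7·1000 / 0.91 = 18350 s = 5.098 h.
Half-life 0.406 d → k = ln 2 / 0.406 = 1.707 d⁻¹.
Decay over the reach: 54.77·exp(−kt) = 54.77·0.6958 = 38.11 mg/L.
Second outfall: C = (17490·38.11 + 1760·482.0)/19250 = 78.69 mg/L.

78.7 mg/L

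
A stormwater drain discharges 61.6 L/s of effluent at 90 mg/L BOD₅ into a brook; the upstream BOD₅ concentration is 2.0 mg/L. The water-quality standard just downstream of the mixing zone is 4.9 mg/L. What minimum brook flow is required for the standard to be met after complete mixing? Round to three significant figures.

1810 L/s

Set C_mix = 4.9: (Q·2.000 + 61.60·90.00) / (Q + 61.60) = 4.9
→ Q = 61.60·(90.00 − 4.9)/(4.9 − 2.000) = 1808 L/s.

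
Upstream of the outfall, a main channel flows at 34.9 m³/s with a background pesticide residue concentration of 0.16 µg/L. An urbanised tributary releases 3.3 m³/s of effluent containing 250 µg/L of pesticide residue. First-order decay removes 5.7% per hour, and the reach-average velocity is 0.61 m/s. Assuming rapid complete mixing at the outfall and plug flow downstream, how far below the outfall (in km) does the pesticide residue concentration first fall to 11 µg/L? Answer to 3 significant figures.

After mixing, C = (34.90·0.1600 + 3.300·250.0) / 38.20 = 830.6/38.20 = 21.74 µg/L.
5.7%/h lost → k = −ln(1 − 0.057) = 0.05869 h⁻¹.
Set 21.74·exp(−k·t) = 11 → t = ln(21.74/11)/k = 41800 s = 11.61 h.
Distance = v·t = 0.61·41800 = 25500 m = 25.50 km.

25.5 km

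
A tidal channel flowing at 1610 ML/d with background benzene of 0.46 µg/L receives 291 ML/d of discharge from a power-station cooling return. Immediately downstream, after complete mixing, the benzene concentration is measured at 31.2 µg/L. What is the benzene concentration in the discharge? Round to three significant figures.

Mass balance: 1610·0.4600 + 291.0·Cₑ = 1901·31.20
→ Cₑ = (1901·31.20 − 1610·0.4600) / 291.0 = 201.3 µg/L.

201 µg/L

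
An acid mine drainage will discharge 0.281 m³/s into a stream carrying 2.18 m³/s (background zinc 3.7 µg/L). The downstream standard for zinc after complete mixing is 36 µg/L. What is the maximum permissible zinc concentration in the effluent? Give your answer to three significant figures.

287 µg/L

At the limit, (Qr·Cr + Qe·Cₑ)/(Qr + Qe) = 36:
Cₑ = (2.461·36 − 2.180·3.700) / 0.2810 = 286.6 µg/L.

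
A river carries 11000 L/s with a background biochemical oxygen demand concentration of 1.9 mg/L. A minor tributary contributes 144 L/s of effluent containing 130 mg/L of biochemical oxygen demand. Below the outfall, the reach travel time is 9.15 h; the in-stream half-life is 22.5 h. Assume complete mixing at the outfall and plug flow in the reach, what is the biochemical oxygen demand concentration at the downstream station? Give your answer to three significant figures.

2.68 mg/L

Flow-weighted average: C = (11000·1.900 + 144.0·130.0) / 11140 = 39620/11140 = 3.555 mg/L.
Half-life 22.5 h → k = ln 2 / 22.5 = 0.03081 h⁻¹ = 0.7394 d⁻¹.
Applying C = C₀e^(−kt): 3.555 × 0.7544 = 2.682 mg/L.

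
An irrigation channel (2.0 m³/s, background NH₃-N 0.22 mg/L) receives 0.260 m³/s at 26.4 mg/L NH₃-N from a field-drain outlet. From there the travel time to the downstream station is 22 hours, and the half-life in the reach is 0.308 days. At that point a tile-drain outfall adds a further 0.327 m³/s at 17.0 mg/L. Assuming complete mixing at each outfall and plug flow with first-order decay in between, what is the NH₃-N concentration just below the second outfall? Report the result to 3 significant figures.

Conservation of mass: C = (2.000·0.2200 + 0.2600·26.40) / 2.260 = 7.304/2.260 = 3.232 mg/L; combined flow 2.260 m³/s.
Half-life 0.308 d → k = ln 2 / 0.308 = 2.250 d⁻¹.
After decay, C = 3.232 × e^(−kt) = 3.232 × 0.1271 = 0.4107 mg/L.
Second outfall: C = (2.260·0.4107 + 0.3270·17.00)/2.587 = 2.508 mg/L.

2.51 mg/L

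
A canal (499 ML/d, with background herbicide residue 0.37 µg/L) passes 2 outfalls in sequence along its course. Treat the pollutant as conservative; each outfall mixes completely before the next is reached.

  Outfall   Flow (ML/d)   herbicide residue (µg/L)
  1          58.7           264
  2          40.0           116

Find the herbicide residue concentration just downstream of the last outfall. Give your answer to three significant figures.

Below outfall 1: Q → 557.7 ML/d, C = (499.0·0.3700 + 58.70·264.0)/557.7 = 28.12 µg/L.
Below outfall 2: Q → 597.7 ML/d, C = (557.7·28.12 + 40.00·116.0)/597.7 = 34.00 µg/L.

34.0 µg/L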